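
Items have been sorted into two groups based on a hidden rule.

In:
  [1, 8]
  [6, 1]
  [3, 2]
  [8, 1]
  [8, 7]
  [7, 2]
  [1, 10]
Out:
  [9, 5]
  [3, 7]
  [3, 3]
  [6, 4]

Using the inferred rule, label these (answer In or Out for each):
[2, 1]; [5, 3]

The rule appears to be: sum is odd.
[2, 1]: In (2+1 = 3).
[5, 3]: Out (5+3 = 8).

In, Out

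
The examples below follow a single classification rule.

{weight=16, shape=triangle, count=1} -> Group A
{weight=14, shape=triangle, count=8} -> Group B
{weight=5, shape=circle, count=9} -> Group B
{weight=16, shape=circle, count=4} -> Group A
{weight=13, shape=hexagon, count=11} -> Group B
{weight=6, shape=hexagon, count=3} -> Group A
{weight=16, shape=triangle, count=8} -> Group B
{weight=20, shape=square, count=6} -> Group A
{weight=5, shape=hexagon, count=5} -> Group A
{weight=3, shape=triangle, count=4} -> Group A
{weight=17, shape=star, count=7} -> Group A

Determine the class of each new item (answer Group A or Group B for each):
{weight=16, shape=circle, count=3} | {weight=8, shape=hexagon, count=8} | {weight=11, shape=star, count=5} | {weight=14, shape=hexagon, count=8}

The rule appears to be: count ≤ 7.
{weight=16, shape=circle, count=3}: count = 3, matches → Group A. {weight=8, shape=hexagon, count=8}: count = 8, does not satisfy this → Group B. {weight=11, shape=star, count=5}: count = 5, matches → Group A. {weight=14, shape=hexagon, count=8}: count = 8, does not satisfy this → Group B.

Group A, Group B, Group A, Group B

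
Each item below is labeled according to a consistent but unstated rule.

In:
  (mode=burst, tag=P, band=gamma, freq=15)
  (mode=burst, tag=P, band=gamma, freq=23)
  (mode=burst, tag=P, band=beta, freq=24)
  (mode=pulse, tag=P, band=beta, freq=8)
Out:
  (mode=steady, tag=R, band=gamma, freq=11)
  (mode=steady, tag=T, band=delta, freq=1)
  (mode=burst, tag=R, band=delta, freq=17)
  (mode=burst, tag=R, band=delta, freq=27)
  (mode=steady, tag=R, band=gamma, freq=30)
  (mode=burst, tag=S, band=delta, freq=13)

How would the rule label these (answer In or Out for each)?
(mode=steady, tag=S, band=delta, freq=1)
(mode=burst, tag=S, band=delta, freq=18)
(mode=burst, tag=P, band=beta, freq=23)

The pattern is that an item is 'In' exactly when: tag is P.
(mode=steady, tag=S, band=delta, freq=1): Out (tag is S).
(mode=burst, tag=S, band=delta, freq=18): Out (tag is S).
(mode=burst, tag=P, band=beta, freq=23): In (tag is P).

Out, Out, In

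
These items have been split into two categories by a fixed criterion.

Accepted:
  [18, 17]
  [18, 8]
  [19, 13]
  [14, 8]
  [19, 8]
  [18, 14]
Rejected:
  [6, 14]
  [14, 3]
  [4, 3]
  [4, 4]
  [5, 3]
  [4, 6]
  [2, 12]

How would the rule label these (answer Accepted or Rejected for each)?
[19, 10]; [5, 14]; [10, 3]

The rule appears to be: sum ≥ 22.
Accepted: [19, 10], since 19+10 = 29.
Rejected: [5, 14], since 5+14 = 19.
Rejected: [10, 3], since 10+3 = 13.

Accepted, Rejected, Rejected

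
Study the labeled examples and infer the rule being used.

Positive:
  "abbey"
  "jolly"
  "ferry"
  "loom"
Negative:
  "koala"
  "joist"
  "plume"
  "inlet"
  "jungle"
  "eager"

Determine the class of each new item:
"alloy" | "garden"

Positive, Negative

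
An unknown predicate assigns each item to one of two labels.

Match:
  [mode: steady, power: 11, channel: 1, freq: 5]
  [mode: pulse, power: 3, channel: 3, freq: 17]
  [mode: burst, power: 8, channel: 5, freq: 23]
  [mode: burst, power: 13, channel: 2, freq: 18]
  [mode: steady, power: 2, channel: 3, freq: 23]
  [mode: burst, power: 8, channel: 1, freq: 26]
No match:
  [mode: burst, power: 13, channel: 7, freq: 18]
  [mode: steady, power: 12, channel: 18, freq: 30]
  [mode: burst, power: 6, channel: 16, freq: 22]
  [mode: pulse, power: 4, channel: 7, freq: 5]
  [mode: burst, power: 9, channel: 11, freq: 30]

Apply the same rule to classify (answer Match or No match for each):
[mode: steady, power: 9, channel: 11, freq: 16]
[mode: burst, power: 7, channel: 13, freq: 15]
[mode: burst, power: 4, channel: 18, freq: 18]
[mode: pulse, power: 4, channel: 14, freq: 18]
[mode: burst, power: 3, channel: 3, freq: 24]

No match, No match, No match, No match, Match

Every 'Match' example satisfies: channel ≤ 5. None of the 'No match' examples do.
No match: [mode: steady, power: 9, channel: 11, freq: 16], since channel = 11.
No match: [mode: burst, power: 7, channel: 13, freq: 15], since channel = 13.
No match: [mode: burst, power: 4, channel: 18, freq: 18], since channel = 18.
No match: [mode: pulse, power: 4, channel: 14, freq: 18], since channel = 14.
Match: [mode: burst, power: 3, channel: 3, freq: 24], since channel = 3.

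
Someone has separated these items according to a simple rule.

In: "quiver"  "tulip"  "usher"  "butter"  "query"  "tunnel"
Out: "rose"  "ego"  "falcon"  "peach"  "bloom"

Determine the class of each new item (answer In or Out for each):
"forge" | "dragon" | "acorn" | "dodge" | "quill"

The pattern is that an item is 'In' exactly when: contains 'u'.
"forge": no 'u', doesn't match → Out.
"dragon": no 'u', doesn't match → Out.
"acorn": no 'u', doesn't match → Out.
"dodge": no 'u', doesn't match → Out.
"quill": has 'u', meets the rule → In.

Out, Out, Out, Out, In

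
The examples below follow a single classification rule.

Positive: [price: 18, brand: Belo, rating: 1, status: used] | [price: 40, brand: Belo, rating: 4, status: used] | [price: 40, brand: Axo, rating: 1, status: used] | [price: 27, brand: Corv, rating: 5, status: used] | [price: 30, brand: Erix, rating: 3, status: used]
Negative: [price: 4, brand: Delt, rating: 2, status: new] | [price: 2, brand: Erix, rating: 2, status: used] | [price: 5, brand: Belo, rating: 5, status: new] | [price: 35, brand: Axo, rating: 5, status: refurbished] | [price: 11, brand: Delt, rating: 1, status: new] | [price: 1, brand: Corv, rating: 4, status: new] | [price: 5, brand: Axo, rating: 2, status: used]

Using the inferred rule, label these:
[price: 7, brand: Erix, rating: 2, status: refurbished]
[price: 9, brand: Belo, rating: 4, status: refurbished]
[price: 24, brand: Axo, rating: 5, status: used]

Negative, Negative, Positive

The distinguishing property — status is used AND price ≥ 11 — holds for all the 'Positive' cases and none of the 'Negative' cases.
[price: 7, brand: Erix, rating: 2, status: refurbished] — status is refurbished, price = 7, hence Negative. [price: 9, brand: Belo, rating: 4, status: refurbished] — status is refurbished, price = 9, hence Negative. [price: 24, brand: Axo, rating: 5, status: used] — status is used, price = 24, hence Positive.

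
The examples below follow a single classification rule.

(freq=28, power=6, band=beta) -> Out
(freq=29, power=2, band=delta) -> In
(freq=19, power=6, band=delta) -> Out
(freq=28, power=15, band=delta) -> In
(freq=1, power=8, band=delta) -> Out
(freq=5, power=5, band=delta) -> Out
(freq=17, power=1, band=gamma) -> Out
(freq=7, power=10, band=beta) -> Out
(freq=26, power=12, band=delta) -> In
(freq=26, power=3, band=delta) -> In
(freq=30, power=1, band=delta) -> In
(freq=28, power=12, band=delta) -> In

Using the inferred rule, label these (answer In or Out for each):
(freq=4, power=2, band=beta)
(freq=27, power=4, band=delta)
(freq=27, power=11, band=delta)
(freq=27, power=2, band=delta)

Out, In, In, In

The classifier is using: band is delta AND freq ≥ 26.
(freq=4, power=2, band=beta) → band is beta, freq = 4 → Out. (freq=27, power=4, band=delta) → band is delta, freq = 27 → In. (freq=27, power=11, band=delta) → band is delta, freq = 27 → In. (freq=27, power=2, band=delta) → band is delta, freq = 27 → In.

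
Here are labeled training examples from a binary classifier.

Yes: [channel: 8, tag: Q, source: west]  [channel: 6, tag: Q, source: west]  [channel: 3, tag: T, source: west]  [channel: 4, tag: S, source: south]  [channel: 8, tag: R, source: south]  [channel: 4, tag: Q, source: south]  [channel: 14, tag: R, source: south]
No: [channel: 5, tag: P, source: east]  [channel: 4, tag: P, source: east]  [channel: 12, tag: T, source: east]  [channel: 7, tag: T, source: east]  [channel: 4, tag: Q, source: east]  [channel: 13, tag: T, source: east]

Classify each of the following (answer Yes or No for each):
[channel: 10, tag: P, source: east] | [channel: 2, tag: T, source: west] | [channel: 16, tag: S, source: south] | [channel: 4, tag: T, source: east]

No, Yes, Yes, No

'Yes' ⟺ source is not east.
[channel: 10, tag: P, source: east] — source is east, hence No. [channel: 2, tag: T, source: west] — source is west, hence Yes. [channel: 16, tag: S, source: south] — source is south, hence Yes. [channel: 4, tag: T, source: east] — source is east, hence No.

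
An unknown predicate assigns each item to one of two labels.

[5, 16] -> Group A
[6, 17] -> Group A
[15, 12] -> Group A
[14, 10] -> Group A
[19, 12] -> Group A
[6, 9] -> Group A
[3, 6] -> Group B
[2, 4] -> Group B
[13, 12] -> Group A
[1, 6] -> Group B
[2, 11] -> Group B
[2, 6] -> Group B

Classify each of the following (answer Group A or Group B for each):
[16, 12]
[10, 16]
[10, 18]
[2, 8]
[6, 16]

Group A, Group A, Group A, Group B, Group A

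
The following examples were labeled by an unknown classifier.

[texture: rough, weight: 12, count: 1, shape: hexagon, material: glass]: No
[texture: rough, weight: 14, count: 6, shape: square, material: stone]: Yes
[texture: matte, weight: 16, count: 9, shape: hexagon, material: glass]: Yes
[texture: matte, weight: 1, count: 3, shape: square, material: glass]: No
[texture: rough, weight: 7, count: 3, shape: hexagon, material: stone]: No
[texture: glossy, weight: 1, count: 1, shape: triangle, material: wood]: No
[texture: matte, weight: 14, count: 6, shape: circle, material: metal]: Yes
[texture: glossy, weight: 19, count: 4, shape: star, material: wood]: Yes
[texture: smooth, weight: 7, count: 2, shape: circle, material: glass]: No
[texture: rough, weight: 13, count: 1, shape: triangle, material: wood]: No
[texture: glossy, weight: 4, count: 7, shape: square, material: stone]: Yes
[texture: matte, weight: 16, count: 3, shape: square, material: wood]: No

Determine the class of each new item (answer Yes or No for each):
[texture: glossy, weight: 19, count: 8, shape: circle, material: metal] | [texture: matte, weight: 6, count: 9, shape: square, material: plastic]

Yes, Yes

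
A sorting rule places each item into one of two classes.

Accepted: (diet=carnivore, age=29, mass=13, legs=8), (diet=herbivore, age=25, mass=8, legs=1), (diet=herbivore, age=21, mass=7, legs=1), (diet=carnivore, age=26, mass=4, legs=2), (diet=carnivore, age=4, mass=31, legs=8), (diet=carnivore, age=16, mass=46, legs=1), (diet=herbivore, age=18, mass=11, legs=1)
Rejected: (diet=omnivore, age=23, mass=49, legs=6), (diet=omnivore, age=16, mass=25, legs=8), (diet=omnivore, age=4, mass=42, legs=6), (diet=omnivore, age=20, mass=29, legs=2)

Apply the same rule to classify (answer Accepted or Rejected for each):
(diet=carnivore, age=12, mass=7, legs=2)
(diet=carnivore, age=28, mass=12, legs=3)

Accepted, Accepted

The classifier is using: diet is not omnivore.
(diet=carnivore, age=12, mass=7, legs=2) → diet is carnivore → Accepted. (diet=carnivore, age=28, mass=12, legs=3) → diet is carnivore → Accepted.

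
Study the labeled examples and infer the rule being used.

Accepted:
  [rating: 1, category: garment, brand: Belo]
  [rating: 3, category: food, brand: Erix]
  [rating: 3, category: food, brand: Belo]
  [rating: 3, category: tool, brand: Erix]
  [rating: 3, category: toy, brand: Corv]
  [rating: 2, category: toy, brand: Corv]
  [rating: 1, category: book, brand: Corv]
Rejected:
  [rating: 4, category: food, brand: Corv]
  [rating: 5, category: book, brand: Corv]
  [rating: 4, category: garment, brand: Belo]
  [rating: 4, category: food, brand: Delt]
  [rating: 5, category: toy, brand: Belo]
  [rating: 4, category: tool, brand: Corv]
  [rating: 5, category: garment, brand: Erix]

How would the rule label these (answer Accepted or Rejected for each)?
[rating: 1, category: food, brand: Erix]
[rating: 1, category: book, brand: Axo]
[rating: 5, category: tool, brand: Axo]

Accepted, Accepted, Rejected

The common property of the 'Accepted' items is: rating ≤ 3. No 'Rejected' item has it.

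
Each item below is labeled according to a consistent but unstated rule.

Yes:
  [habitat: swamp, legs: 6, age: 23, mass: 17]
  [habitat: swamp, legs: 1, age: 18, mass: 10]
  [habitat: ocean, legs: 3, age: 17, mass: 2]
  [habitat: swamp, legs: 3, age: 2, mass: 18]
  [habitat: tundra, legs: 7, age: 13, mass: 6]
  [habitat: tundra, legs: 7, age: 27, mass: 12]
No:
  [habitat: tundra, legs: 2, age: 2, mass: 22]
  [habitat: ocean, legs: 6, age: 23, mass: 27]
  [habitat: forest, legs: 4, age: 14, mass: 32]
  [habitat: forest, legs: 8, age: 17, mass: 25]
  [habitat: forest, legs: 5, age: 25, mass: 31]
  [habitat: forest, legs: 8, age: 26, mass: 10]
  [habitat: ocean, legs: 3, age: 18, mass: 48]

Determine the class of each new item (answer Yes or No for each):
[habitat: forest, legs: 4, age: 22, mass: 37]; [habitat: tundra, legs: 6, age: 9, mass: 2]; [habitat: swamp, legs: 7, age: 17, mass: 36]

Every 'Yes' example satisfies: mass ≤ 18 AND legs ≤ 7. None of the 'No' examples do.

No, Yes, No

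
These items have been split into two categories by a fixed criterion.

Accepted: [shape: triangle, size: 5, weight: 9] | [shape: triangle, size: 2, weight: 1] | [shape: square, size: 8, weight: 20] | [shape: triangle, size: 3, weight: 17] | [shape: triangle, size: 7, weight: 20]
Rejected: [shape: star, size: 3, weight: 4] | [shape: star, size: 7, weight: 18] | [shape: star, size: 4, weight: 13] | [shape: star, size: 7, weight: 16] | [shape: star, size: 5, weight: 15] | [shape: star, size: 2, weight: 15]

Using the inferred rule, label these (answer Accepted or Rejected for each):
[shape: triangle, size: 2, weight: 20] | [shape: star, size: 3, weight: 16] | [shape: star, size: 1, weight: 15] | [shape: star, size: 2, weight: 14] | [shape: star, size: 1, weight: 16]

Accepted, Rejected, Rejected, Rejected, Rejected

All 'Accepted' examples share one property — shape is not star — and every 'Rejected' example lacks it.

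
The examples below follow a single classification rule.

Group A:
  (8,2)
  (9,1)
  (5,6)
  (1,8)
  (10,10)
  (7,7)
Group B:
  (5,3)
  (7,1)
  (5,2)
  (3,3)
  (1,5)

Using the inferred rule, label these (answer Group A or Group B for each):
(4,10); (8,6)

Group A, Group A

The common property of the 'Group A' items is: sum ≥ 9. No 'Group B' item has it.
(4,10): 4+10 = 14, meets the rule → Group A. (8,6): 8+6 = 14, meets the rule → Group A.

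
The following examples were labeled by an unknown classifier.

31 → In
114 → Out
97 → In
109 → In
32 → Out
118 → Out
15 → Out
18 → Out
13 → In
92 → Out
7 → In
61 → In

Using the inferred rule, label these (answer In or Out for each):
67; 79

In, In

The distinguishing property — prime — holds for all the 'In' cases and none of the 'Out' cases.
67 — 67 is prime, hence In.
79 — 79 is prime, hence In.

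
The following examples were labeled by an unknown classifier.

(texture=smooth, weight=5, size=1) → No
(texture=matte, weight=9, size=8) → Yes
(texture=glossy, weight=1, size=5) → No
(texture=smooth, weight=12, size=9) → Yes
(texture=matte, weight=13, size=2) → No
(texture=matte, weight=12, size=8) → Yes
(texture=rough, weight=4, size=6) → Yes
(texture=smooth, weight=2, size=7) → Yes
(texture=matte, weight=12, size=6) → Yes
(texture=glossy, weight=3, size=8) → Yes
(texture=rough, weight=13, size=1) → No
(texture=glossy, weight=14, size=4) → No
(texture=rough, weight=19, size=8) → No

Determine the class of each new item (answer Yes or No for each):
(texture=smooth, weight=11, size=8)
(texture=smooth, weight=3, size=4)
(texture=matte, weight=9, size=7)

The classifier is using: size ≥ 6 AND weight ≤ 12.

Yes, No, Yes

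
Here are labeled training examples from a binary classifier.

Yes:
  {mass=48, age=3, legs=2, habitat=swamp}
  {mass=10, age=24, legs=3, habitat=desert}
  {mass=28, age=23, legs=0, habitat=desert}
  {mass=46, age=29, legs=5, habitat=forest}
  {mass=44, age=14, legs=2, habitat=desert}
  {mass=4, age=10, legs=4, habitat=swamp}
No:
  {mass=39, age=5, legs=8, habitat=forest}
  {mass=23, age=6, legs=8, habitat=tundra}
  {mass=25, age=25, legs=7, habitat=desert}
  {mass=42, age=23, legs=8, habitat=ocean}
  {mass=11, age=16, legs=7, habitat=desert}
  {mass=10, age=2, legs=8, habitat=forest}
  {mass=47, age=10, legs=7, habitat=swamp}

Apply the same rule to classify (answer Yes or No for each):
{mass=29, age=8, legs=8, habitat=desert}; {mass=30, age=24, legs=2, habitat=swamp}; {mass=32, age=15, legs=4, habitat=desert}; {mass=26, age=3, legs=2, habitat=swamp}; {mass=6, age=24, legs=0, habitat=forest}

The classifier is using: legs ≤ 5.

No, Yes, Yes, Yes, Yes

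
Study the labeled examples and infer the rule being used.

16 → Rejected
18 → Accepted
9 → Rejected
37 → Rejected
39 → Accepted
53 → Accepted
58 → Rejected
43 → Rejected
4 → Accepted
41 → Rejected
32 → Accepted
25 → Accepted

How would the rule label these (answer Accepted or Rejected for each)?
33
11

Rule: ≡ 4 (mod 7). This holds for each 'Accepted' example and fails for each 'Rejected' one.
Rejected: 33, since 33 mod 7 = 5.
Accepted: 11, since 11 mod 7 = 4.

Rejected, Accepted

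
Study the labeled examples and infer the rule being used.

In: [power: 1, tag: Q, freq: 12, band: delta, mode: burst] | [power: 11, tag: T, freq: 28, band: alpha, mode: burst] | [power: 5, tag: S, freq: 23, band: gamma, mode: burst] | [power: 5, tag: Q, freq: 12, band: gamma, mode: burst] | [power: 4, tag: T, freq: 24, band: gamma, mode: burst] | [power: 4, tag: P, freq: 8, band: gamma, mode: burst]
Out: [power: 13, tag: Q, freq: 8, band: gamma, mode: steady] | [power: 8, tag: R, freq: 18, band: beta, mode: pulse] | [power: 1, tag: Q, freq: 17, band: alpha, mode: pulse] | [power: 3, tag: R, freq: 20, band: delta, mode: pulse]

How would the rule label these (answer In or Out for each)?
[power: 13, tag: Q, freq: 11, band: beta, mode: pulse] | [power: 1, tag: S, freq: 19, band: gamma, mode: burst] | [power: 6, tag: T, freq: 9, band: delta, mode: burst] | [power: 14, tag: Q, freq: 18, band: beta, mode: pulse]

Out, In, In, Out

Looking at the examples, the only property every 'In' case has and every 'Out' case lacks is: mode is burst.
[power: 13, tag: Q, freq: 11, band: beta, mode: pulse]: mode is pulse — doesn't match, so Out.
[power: 1, tag: S, freq: 19, band: gamma, mode: burst]: mode is burst — matches, so In.
[power: 6, tag: T, freq: 9, band: delta, mode: burst]: mode is burst — matches, so In.
[power: 14, tag: Q, freq: 18, band: beta, mode: pulse]: mode is pulse — doesn't match, so Out.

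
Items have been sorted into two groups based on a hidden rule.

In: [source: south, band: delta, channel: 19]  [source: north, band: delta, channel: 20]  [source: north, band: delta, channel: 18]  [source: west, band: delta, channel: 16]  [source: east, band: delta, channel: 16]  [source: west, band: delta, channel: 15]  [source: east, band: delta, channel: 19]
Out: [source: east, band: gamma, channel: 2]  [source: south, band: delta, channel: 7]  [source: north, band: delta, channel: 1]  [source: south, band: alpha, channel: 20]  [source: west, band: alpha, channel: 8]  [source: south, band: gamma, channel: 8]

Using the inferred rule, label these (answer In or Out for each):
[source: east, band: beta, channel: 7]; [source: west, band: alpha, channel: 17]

The common property of the 'In' items is: band is delta AND channel ≥ 8. No 'Out' item has it.

Out, Out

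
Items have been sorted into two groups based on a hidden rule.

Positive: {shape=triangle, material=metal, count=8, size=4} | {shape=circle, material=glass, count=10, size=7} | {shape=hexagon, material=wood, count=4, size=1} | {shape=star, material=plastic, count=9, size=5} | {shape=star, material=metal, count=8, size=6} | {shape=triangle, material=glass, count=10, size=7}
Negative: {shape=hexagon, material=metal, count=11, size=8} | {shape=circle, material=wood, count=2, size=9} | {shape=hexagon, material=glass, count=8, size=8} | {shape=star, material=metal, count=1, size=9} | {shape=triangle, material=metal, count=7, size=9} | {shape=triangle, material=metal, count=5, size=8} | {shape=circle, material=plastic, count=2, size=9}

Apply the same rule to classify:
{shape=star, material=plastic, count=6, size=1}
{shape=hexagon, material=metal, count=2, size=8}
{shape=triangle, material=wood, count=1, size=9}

The rule appears to be: size ≤ 7.

Positive, Negative, Negative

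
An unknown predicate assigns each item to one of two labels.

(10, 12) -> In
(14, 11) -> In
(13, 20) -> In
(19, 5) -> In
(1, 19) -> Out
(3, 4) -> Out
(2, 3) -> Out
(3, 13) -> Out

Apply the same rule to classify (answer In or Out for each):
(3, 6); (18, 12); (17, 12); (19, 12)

Out, In, In, In

The classifier is using: sum ≥ 22.
(3, 6) — 3+6 = 9, hence Out.
(18, 12) — 18+12 = 30, hence In.
(17, 12) — 17+12 = 29, hence In.
(19, 12) — 19+12 = 31, hence In.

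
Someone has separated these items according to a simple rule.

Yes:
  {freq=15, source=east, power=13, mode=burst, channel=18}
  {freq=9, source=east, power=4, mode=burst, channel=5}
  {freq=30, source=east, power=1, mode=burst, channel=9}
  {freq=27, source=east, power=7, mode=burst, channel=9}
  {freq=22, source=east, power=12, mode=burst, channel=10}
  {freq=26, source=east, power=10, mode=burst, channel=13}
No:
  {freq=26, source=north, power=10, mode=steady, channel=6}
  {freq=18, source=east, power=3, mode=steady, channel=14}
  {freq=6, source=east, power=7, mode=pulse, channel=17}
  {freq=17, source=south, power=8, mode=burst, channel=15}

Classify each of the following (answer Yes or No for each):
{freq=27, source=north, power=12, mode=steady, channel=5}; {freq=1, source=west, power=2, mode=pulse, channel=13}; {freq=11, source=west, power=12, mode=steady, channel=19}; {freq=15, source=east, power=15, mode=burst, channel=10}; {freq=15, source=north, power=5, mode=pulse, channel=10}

'Yes' ⟺ mode is burst AND source is east.

No, No, No, Yes, No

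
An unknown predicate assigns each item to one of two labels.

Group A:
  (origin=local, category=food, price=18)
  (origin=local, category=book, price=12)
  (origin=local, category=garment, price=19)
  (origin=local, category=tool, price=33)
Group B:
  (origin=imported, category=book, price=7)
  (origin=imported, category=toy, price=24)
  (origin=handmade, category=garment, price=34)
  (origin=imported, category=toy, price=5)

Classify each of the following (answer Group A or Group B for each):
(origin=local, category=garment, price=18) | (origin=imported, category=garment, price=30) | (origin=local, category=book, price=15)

Group A, Group B, Group A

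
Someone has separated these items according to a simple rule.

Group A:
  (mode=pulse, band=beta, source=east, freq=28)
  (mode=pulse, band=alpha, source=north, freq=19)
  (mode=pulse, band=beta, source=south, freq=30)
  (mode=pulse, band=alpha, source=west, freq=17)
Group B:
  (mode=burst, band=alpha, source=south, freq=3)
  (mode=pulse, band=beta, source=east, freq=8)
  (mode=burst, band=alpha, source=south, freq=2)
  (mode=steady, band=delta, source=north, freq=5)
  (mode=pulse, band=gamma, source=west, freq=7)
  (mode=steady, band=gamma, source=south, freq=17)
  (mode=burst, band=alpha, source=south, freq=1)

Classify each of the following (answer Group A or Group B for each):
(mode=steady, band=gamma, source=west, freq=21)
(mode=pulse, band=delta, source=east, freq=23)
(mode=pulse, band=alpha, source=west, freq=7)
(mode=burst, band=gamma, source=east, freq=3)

All 'Group A' examples share one property — mode is pulse AND freq ≥ 17 — and every 'Group B' example lacks it.
(mode=steady, band=gamma, source=west, freq=21): mode is steady, freq = 21, doesn't qualify → Group B.
(mode=pulse, band=delta, source=east, freq=23): mode is pulse, freq = 23, has this property → Group A.
(mode=pulse, band=alpha, source=west, freq=7): mode is pulse, freq = 7, doesn't qualify → Group B.
(mode=burst, band=gamma, source=east, freq=3): mode is burst, freq = 3, doesn't qualify → Group B.

Group B, Group A, Group B, Group B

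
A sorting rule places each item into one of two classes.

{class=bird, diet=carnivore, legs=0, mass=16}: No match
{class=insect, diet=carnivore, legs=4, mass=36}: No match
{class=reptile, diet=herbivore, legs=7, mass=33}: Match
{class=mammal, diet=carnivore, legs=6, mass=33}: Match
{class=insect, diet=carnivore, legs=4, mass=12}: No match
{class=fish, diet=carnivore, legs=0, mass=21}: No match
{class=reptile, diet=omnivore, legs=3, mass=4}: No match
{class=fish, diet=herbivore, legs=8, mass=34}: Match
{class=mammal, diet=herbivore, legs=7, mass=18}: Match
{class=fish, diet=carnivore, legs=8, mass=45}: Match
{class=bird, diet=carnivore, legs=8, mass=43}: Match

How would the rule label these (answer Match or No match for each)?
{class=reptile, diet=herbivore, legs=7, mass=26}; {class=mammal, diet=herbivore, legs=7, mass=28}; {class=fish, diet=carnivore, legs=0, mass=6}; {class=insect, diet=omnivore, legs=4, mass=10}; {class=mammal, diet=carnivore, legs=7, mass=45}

One predicate separates the groups cleanly: legs ≥ 6.
{class=reptile, diet=herbivore, legs=7, mass=26}: legs = 7 — checks out, so Match.
{class=mammal, diet=herbivore, legs=7, mass=28}: legs = 7 — checks out, so Match.
{class=fish, diet=carnivore, legs=0, mass=6}: legs = 0 — lacks this property, so No match.
{class=insect, diet=omnivore, legs=4, mass=10}: legs = 4 — lacks this property, so No match.
{class=mammal, diet=carnivore, legs=7, mass=45}: legs = 7 — checks out, so Match.

Match, Match, No match, No match, Match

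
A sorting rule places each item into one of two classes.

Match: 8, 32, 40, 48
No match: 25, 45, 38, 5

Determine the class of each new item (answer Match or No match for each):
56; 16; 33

Match, Match, No match

Every 'Match' example satisfies: multiple of 4. None of the 'No match' examples do.
56: Match (56 = 4·14).
16: Match (16 = 4·4).
33: No match (33 = 4·8 + 1).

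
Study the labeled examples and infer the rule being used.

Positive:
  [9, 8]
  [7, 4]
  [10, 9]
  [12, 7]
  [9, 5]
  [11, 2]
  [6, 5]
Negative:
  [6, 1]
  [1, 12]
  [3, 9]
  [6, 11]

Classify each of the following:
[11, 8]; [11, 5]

All 'Positive' examples share one property — first > second AND sum ≥ 11 — and every 'Negative' example lacks it.
[11, 8] — 11 > 8, 11+8 = 19, hence Positive. [11, 5] — 11 > 5, 11+5 = 16, hence Positive.

Positive, Positive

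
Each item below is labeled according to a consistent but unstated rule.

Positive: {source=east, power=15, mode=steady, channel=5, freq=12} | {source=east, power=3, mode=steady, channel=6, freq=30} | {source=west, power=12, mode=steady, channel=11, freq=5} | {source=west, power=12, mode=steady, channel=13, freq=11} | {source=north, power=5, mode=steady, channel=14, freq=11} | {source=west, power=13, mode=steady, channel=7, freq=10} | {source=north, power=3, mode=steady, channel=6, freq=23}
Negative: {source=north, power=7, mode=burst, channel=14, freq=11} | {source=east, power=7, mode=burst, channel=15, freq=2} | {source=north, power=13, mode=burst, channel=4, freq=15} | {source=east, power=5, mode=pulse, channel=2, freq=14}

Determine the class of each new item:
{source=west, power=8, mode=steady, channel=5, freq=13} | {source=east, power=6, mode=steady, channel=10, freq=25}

The simplest hypothesis consistent with all the labels is: mode is steady.
{source=west, power=8, mode=steady, channel=5, freq=13} → mode is steady → Positive. {source=east, power=6, mode=steady, channel=10, freq=25} → mode is steady → Positive.

Positive, Positive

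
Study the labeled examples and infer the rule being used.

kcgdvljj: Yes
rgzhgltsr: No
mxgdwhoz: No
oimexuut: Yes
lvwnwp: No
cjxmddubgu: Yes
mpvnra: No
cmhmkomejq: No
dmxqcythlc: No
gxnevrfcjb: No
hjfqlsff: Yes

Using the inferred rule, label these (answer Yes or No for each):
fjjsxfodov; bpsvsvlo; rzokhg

Yes, No, No

Every 'Yes' example satisfies: has a double letter. None of the 'No' examples do.
fjjsxfodov → 'jj' doubled → Yes. bpsvsvlo → no doubled letter → No. rzokhg → no doubled letter → No.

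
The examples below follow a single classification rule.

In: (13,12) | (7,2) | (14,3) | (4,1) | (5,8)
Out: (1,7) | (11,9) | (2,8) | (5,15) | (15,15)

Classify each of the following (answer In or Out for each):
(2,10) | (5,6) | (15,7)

Comparing the two groups points to one rule — sum is odd.
(2,10) → 2+10 = 12 → Out. (5,6) → 5+6 = 11 → In. (15,7) → 15+7 = 22 → Out.

Out, In, Out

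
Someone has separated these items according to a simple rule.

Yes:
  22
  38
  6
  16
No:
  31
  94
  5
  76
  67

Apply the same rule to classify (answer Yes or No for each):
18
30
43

Yes, Yes, No

'Yes' ⟺ even AND at most 38.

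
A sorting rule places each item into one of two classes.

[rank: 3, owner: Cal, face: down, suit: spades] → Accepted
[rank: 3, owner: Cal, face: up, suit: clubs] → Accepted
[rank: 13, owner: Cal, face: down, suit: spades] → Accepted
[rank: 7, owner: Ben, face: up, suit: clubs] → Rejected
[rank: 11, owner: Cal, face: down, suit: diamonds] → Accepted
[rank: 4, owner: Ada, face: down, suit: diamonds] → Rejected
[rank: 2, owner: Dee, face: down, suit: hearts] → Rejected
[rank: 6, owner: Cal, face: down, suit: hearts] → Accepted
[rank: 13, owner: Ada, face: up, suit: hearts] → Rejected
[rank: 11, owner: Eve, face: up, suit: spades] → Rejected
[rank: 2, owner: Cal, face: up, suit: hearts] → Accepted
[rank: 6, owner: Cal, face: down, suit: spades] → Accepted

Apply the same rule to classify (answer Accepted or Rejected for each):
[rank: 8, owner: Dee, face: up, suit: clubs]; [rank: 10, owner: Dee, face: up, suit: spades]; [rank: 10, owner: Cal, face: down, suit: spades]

Rejected, Rejected, Accepted

The simplest hypothesis consistent with all the labels is: owner is Cal.
Rejected: [rank: 8, owner: Dee, face: up, suit: clubs], since owner is Dee.
Rejected: [rank: 10, owner: Dee, face: up, suit: spades], since owner is Dee.
Accepted: [rank: 10, owner: Cal, face: down, suit: spades], since owner is Cal.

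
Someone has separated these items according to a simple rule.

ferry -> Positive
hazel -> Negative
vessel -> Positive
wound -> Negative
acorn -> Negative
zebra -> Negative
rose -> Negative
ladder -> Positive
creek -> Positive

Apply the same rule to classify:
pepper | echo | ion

All 'Positive' examples share one property — has a double letter — and every 'Negative' example lacks it.
pepper: 'pp' doubled — passes, so Positive. echo: no doubled letter — fails this test, so Negative. ion: no doubled letter — fails this test, so Negative.

Positive, Negative, Negative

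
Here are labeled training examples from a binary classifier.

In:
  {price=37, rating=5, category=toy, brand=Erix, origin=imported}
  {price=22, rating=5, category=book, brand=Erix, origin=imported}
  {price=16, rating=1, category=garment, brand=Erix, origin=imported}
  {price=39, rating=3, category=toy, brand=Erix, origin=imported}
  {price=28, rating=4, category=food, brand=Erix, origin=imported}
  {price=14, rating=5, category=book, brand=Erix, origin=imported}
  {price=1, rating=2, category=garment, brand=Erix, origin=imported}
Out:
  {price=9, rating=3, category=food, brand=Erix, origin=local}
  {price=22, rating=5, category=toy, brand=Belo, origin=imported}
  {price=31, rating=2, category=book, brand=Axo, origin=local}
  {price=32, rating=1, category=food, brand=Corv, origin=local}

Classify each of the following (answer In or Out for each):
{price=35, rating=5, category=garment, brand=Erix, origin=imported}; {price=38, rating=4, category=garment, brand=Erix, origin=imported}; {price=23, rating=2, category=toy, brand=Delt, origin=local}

Rule: origin is imported AND brand is Erix. This holds for each 'In' example and fails for each 'Out' one.
{price=35, rating=5, category=garment, brand=Erix, origin=imported}: origin is imported, brand is Erix — checks out, so In.
{price=38, rating=4, category=garment, brand=Erix, origin=imported}: origin is imported, brand is Erix — checks out, so In.
{price=23, rating=2, category=toy, brand=Delt, origin=local}: origin is local, brand is Delt — does not satisfy this, so Out.

In, In, Out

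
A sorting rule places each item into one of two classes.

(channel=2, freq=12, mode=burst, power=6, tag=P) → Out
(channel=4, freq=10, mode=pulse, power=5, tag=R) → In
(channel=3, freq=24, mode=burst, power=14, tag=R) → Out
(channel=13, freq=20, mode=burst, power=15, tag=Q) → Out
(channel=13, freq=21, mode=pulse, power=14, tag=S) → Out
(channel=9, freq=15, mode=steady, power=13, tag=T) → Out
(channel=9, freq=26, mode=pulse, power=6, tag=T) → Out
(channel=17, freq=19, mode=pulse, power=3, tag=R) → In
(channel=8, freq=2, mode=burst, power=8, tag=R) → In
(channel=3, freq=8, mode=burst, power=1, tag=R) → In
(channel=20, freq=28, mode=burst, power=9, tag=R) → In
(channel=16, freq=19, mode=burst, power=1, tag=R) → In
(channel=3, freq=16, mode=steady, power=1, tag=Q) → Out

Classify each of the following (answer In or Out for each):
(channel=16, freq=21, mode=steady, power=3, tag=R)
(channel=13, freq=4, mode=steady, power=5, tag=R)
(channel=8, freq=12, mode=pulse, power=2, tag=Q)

In, In, Out

One predicate separates the groups cleanly: tag is R AND power ≤ 9.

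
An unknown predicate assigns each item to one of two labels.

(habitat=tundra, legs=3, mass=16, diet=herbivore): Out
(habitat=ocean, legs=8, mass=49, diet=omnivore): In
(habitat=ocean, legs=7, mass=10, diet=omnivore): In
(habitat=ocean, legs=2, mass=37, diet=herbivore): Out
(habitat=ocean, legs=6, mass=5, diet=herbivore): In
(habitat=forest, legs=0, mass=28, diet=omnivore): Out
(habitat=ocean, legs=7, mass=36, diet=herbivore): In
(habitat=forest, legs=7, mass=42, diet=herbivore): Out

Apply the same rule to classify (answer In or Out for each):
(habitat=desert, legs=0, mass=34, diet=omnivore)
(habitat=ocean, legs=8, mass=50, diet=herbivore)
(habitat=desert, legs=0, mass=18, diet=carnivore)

Out, In, Out

The distinguishing property — habitat is ocean AND legs ≥ 3 — holds for all the 'In' cases and none of the 'Out' cases.
(habitat=desert, legs=0, mass=34, diet=omnivore): habitat is desert, legs = 0 — lacks this property, so Out.
(habitat=ocean, legs=8, mass=50, diet=herbivore): habitat is ocean, legs = 8 — fits, so In.
(habitat=desert, legs=0, mass=18, diet=carnivore): habitat is desert, legs = 0 — lacks this property, so Out.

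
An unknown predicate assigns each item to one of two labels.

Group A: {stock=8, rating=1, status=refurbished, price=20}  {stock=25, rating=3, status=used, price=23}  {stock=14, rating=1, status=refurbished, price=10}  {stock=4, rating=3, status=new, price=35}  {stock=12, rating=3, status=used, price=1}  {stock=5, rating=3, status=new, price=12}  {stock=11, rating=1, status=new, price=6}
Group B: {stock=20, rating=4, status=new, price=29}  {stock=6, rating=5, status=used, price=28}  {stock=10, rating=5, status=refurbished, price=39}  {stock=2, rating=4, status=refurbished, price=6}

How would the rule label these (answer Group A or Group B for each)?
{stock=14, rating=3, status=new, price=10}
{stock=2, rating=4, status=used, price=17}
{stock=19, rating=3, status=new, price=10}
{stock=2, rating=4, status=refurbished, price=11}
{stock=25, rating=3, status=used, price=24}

Group A, Group B, Group A, Group B, Group A

The common property of the 'Group A' items is: rating ≤ 3. No 'Group B' item has it.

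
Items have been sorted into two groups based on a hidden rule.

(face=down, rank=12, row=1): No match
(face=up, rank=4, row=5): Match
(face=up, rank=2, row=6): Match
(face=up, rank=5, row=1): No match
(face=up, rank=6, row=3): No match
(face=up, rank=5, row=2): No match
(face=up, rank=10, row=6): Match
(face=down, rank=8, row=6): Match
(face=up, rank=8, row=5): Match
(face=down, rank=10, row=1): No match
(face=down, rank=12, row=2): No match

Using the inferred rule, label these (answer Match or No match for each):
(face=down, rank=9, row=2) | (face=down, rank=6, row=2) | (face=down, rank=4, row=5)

One predicate separates the groups cleanly: row ≥ 5.
(face=down, rank=9, row=2): row = 2 — fails this test, so No match.
(face=down, rank=6, row=2): row = 2 — fails this test, so No match.
(face=down, rank=4, row=5): row = 5 — meets the rule, so Match.

No match, No match, Match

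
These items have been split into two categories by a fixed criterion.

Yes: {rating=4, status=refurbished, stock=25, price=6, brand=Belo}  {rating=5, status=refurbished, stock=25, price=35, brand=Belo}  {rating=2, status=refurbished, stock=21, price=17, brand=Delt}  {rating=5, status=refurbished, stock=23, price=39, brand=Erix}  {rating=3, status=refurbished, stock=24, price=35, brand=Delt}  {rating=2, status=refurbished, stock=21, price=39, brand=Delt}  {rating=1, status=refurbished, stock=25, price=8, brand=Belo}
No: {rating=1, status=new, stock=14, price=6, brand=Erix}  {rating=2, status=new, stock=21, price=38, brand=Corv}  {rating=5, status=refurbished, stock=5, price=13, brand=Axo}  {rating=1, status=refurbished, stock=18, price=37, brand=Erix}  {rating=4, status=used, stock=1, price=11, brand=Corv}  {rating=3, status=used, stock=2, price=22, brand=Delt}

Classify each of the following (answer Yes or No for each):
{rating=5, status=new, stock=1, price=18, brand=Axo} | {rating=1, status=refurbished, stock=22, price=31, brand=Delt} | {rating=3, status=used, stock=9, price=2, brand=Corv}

'Yes' ⟺ status is refurbished AND stock ≥ 21.
{rating=5, status=new, stock=1, price=18, brand=Axo}: No (status is new, stock = 1).
{rating=1, status=refurbished, stock=22, price=31, brand=Delt}: Yes (status is refurbished, stock = 22).
{rating=3, status=used, stock=9, price=2, brand=Corv}: No (status is used, stock = 9).

No, Yes, No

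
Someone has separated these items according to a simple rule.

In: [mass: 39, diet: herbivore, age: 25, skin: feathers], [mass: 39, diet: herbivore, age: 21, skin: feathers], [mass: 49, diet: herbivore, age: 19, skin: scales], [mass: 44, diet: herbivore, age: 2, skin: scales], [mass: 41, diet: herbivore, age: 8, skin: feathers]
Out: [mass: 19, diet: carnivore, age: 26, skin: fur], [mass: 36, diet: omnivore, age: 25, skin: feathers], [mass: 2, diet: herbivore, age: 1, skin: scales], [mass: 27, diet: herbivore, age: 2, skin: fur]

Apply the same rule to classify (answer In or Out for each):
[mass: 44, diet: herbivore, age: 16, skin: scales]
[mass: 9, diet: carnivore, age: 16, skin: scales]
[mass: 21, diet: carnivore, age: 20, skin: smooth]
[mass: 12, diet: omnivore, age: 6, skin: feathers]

In, Out, Out, Out

All 'In' examples share one property — mass ≥ 39 — and every 'Out' example lacks it.
[mass: 44, diet: herbivore, age: 16, skin: scales]: mass = 44, passes → In. [mass: 9, diet: carnivore, age: 16, skin: scales]: mass = 9, fails this test → Out. [mass: 21, diet: carnivore, age: 20, skin: smooth]: mass = 21, fails this test → Out. [mass: 12, diet: omnivore, age: 6, skin: feathers]: mass = 12, fails this test → Out.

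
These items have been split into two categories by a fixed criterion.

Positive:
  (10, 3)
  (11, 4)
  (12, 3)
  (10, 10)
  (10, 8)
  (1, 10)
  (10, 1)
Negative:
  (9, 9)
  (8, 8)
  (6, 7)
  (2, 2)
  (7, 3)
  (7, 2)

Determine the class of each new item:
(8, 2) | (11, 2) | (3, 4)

The common property of the 'Positive' items is: max ≥ 10. No 'Negative' item has it.
(8, 2) — max 8, hence Negative.
(11, 2) — max 11, hence Positive.
(3, 4) — max 4, hence Negative.

Negative, Positive, Negative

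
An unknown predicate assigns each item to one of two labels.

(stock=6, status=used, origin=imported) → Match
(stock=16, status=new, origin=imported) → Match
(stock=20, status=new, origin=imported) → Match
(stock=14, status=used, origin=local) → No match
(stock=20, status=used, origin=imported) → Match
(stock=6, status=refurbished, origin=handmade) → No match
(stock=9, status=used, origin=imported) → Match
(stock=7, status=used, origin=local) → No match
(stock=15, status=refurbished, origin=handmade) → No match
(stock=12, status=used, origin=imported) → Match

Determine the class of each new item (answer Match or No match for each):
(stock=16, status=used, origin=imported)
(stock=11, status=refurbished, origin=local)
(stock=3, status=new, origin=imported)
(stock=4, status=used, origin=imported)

A rule that fits every label: origin is imported — true of each 'Match' example, false of each 'No match' one.

Match, No match, Match, Match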